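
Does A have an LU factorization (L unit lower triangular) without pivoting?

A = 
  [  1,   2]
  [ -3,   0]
Yes.
A[1,1] = 1 ≠ 0, so Gaussian elimination proceeds without a row swap: multiplier ℓ₂₁ = (-3)/(1) = -3, and U[2,2] = 0 - (-3)(2) = 6.
L = 
  [  1,   0]
  [ -3,   1]
U = 
  [  1,   2]
  [  0,   6]
Check row 2 of LU: [(-3)(1), (-3)(2) + 6] = [-3, 0] = row 2 of A ✓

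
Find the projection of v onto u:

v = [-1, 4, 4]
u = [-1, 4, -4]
proj_u(v) = [-1/33, 4/33, -4/33]

v·u = (-1)(-1) + (4)(4) + (4)(-4) = 1
u·u = (-1)² + (4)² + (-4)² = 33
proj_u(v) = (v·u / u·u) × u = (1/33) × u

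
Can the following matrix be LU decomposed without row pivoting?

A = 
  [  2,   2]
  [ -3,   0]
Yes.
A[1,1] = 2 ≠ 0, so Gaussian elimination proceeds without a row swap: multiplier ℓ₂₁ = (-3)/(2) = -3/2, and U[2,2] = 0 - (-3/2)(2) = 3.
L = 
  [   1,    0]
  [-3/2,    1]
U = 
  [  2,   2]
  [  0,   3]
Check row 2 of LU: [(-3/2)(2), (-3/2)(2) + 3] = [-3, 0] = row 2 of A ✓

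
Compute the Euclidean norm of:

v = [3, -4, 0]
5

||v||₂ = √((3)² + (-4)² + (0)²) = √25 = 5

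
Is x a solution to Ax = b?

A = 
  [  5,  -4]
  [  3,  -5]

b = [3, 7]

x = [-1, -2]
Yes

Ax = [3, 7] = b ✓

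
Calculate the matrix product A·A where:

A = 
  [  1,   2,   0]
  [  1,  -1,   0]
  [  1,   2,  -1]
A² = A·A:
A²[1,1] = (1)(1) + (2)(1) + (0)(1) = 3
A²[1,2] = (1)(2) + (2)(-1) + (0)(2) = 0
A²[1,3] = (1)(0) + (2)(0) + (0)(-1) = 0
A²[2,1] = (1)(1) + (-1)(1) + (0)(1) = 0
A²[2,2] = (1)(2) + (-1)(-1) + (0)(2) = 3
A²[2,3] = (1)(0) + (-1)(0) + (0)(-1) = 0
A²[3,1] = (1)(1) + (2)(1) + (-1)(1) = 2
A²[3,2] = (1)(2) + (2)(-1) + (-1)(2) = -2
A²[3,3] = (1)(0) + (2)(0) + (-1)(-1) = 1
A² = 
  [  3,   0,   0]
  [  0,   3,   0]
  [  2,  -2,   1]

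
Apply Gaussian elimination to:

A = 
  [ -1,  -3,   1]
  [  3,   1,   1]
Row operations:
R2 → R2 + (3)·R1

Resulting echelon form:
REF = 
  [ -1,  -3,   1]
  [  0,  -8,   4]

Rank = 2 (number of non-zero pivot rows).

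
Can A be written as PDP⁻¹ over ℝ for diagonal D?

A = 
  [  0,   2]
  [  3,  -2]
Yes

tr(A) = -2, det(A) = -6
Characteristic polynomial: λ² - tr(A)λ + det(A) = λ² + 2λ - 6
λ² + 2λ - 6 = 0  ⇒  λ = (-2 ± √((2)² - 4·(-6)))/2 = (-2 ± √(28))/2
  = -1 + √7,  -1 - √7
Eigenvalues: -1 + √7, -1 - √7  (≈ 1.646, -3.646)
The two irrational eigenvalues are distinct (simple), so each has alg. mult. = geom. mult. = 1.
Sum of geometric multiplicities equals n, so A has n independent eigenvectors.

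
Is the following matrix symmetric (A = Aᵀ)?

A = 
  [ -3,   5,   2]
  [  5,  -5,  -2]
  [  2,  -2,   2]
Yes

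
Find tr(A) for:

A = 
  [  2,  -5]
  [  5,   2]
4

tr(A) = 2 + 2 = 4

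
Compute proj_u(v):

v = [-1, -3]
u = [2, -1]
proj_u(v) = [2/5, -1/5]

v·u = (-1)(2) + (-3)(-1) = 1
u·u = (2)² + (-1)² = 5
proj_u(v) = (v·u / u·u) × u = (1/5) × u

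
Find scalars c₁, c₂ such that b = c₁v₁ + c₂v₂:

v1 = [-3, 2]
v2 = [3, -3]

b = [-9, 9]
c1 = 0, c2 = -3

b = 0·v1 + -3·v2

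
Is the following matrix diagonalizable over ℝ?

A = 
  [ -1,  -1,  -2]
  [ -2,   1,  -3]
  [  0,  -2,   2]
Yes

Characteristic polynomial: det(λI - A) = λ³ - 2λ² - 9λ + 8
By the rational root theorem any rational root is an integer dividing 8; none of those is a root, so p(λ) has no rational roots and hence (being an irreducible cubic) no repeated roots.
Discriminant of the cubic: Δ = 4360
Δ > 0 ⇒ three distinct real eigenvalues: λ ≈ -2.614, 0.8031, 3.811
Three distinct real eigenvalues, so A has 3 independent eigenvectors.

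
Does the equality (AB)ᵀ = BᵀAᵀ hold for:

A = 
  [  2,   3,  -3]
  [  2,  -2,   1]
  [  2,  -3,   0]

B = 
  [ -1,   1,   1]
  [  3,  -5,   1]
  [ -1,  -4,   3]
Yes

(AB)ᵀ = 
  [ 10,  -9, -11]
  [ -1,   8,  17]
  [ -4,   3,  -1]

BᵀAᵀ = 
  [ 10,  -9, -11]
  [ -1,   8,  17]
  [ -4,   3,  -1]

Both sides are equal — this is the standard identity (AB)ᵀ = BᵀAᵀ, which holds for all A, B.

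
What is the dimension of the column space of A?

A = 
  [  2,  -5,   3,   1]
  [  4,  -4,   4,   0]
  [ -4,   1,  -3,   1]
dim(Col(A)) = 2

Row reduce:
R2 → R2 - (2)·R1
R3 → R3 + (2)·R1
R3 → R3 + (3/2)·R2
REF = 
  [  2,  -5,   3,   1]
  [  0,   6,  -2,  -2]
  [  0,   0,   0,   0]
Pivot columns: 1, 2 → 2 pivots.
dim(Col(A)) = number of pivot columns = 2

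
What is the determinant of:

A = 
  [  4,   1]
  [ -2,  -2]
-6

For a 2×2 matrix, det = ad - bc = (4)(-2) - (1)(-2) = -6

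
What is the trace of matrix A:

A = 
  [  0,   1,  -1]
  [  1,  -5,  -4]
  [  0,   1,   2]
-3

tr(A) = 0 + -5 + 2 = -3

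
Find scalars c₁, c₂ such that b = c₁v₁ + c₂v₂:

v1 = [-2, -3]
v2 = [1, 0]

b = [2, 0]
c1 = 0, c2 = 2

b = 0·v1 + 2·v2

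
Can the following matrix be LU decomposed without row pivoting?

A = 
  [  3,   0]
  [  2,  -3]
Yes.
A[1,1] = 3 ≠ 0, so Gaussian elimination proceeds without a row swap: multiplier ℓ₂₁ = (2)/(3) = 2/3, and U[2,2] = -3 - (2/3)(0) = -3.
L = 
  [  1,   0]
  [2/3,   1]
U = 
  [  3,   0]
  [  0,  -3]
Check row 2 of LU: [(2/3)(3), (2/3)(0) + (-3)] = [2, -3] = row 2 of A ✓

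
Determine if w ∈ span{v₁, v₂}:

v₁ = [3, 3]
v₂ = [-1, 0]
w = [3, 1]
Yes

Form the augmented matrix and row-reduce:
[v₁|v₂|w] = 
  [  3,  -1,   3]
  [  3,   0,   1]
R2 → R2 - (1)·R1
REF = 
  [  3,  -1,   3]
  [  0,   1,  -2]

No row of the form [0 0 | nonzero], so the system is consistent. Back-substitution gives c₁ = 1/3, c₂ = -2: w = (1/3)·v₁ + (-2)·v₂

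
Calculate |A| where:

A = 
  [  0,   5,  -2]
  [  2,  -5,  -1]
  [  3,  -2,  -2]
Cofactor expansion along row 1:
det(A) = (0)·((-5)(-2) - (-1)(-2)) - (5)·((2)(-2) - (-1)(3)) + (-2)·((2)(-2) - (-5)(3))
  = (0)(8) - (5)(-1) + (-2)(11)
  = -17

det(A) = -17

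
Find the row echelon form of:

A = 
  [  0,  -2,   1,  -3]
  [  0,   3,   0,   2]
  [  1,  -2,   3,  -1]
Row operations:
Swap R1 ↔ R3
R3 → R3 + (2/3)·R2

Resulting echelon form:
REF = 
  [   1,   -2,    3,   -1]
  [   0,    3,    0,    2]
  [   0,    0,    1, -5/3]

Rank = 3 (number of non-zero pivot rows).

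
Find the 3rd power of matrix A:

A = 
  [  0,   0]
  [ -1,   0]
A² = A·A:
A²[1,1] = (0)(0) + (0)(-1) = 0
A²[1,2] = (0)(0) + (0)(0) = 0
A²[2,1] = (-1)(0) + (0)(-1) = 0
A²[2,2] = (-1)(0) + (0)(0) = 0
A² = 
  [  0,   0]
  [  0,   0]

A^3 = A^2·A:
A^3[1,1] = (0)(0) + (0)(-1) = 0
A^3[1,2] = (0)(0) + (0)(0) = 0
A^3[2,1] = (0)(0) + (0)(-1) = 0
A^3[2,2] = (0)(0) + (0)(0) = 0
A^3 = 
  [  0,   0]
  [  0,   0]

Therefore
A^3 = 
  [  0,   0]
  [  0,   0]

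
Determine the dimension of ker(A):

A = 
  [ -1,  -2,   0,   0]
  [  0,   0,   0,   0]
nullity(A) = 3

Row reduce:
(no row operations needed)
REF = 
  [ -1,  -2,   0,   0]
  [  0,   0,   0,   0]
Pivot columns: 1 → 1 pivot.
rank(A) = 1, so nullity(A) = 4 - 1 = 3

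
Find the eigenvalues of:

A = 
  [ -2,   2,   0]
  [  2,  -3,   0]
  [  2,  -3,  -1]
Characteristic polynomial: det(λI - A) = λ³ + 6λ² + 7λ + 2
Testing integer divisors of the constant term: p(-1) = 0, so (λ + 1) is a factor:
p(λ) = (λ + 1)(λ² + 5λ + 2)
λ² + 5λ + 2 = 0  ⇒  λ = (-5 ± √((5)² - 4·(2)))/2 = (-5 ± √(17))/2
  = (-5 + √17)/2,  (-5 - √17)/2

λ = -1, (-5 + √17)/2, (-5 - √17)/2  (≈ -1, -0.4384, -4.562)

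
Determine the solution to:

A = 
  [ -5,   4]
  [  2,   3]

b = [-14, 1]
Row reduce the augmented matrix [A|b]:
R2 → R2 + (2/5)·R1
REF = 
  [   -5,     4,   -14]
  [    0,  23/5, -23/5]

Back-substitution:
x₂ = (-23/5) / (23/5) = -1
x₁ = (-14 - (4)(-1)) / (-5) = 2

x = [2, -1]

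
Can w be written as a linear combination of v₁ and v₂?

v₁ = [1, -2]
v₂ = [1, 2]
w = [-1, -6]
Yes

Form the augmented matrix and row-reduce:
[v₁|v₂|w] = 
  [  1,   1,  -1]
  [ -2,   2,  -6]
R2 → R2 + (2)·R1
REF = 
  [  1,   1,  -1]
  [  0,   4,  -8]

No row of the form [0 0 | nonzero], so the system is consistent. Back-substitution gives c₁ = 1, c₂ = -2: w = (1)·v₁ + (-2)·v₂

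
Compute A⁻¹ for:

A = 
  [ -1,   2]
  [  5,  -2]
det(A) = (-1)(-2) - (2)(5) = -8
For a 2×2 matrix, A⁻¹ = (1/det(A)) · [[d, -b], [-c, a]]
    = (-1/8) · [[-2, -2], [-5, -1]]

A⁻¹ = 
  [1/4, 1/4]
  [5/8, 1/8]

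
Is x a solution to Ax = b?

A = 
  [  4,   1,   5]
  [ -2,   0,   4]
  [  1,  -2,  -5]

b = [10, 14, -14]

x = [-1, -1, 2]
No

Ax = [5, 10, -9] ≠ b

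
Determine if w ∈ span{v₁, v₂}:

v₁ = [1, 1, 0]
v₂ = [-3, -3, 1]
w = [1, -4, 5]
No

Form the augmented matrix and row-reduce:
[v₁|v₂|w] = 
  [  1,  -3,   1]
  [  1,  -3,  -4]
  [  0,   1,   5]
R2 → R2 - (1)·R1
Swap R2 ↔ R3
REF = 
  [  1,  -3,   1]
  [  0,   1,   5]
  [  0,   0,  -5]

Row 3 reads [0 0 | -5], i.e. 0 = -5, so the system is inconsistent and w ∉ span{v₁, v₂}.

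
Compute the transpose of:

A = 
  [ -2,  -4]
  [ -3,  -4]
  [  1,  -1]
Aᵀ = 
  [ -2,  -3,   1]
  [ -4,  -4,  -1]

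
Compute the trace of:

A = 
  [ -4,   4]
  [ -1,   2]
-2

tr(A) = -4 + 2 = -2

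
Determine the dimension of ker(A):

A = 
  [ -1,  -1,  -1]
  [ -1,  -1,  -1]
nullity(A) = 2

Row reduce:
R2 → R2 - (1)·R1
REF = 
  [ -1,  -1,  -1]
  [  0,   0,   0]
Pivot columns: 1 → 1 pivot.
rank(A) = 1, so nullity(A) = 3 - 1 = 2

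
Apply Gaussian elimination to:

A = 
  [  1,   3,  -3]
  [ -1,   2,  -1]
Row operations:
R2 → R2 + (1)·R1

Resulting echelon form:
REF = 
  [  1,   3,  -3]
  [  0,   5,  -4]

Rank = 2 (number of non-zero pivot rows).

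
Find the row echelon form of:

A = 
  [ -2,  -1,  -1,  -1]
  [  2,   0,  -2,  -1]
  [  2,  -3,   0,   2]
Row operations:
R2 → R2 + (1)·R1
R3 → R3 + (1)·R1
R3 → R3 - (4)·R2

Resulting echelon form:
REF = 
  [ -2,  -1,  -1,  -1]
  [  0,  -1,  -3,  -2]
  [  0,   0,  11,   9]

Rank = 3 (number of non-zero pivot rows).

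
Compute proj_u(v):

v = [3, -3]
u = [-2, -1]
v·u = (3)(-2) + (-3)(-1) = -3
u·u = (-2)² + (-1)² = 5
proj_u(v) = (v·u / u·u) × u = (-3/5) × u

proj_u(v) = [6/5, 3/5]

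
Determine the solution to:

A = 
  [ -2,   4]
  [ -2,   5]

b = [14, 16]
x = [-3, 2]

Row reduce the augmented matrix [A|b]:
R2 → R2 - (1)·R1
REF = 
  [ -2,   4,  14]
  [  0,   1,   2]

Back-substitution:
x₂ = 2 / 1 = 2
x₁ = (14 - (4)(2)) / (-2) = -3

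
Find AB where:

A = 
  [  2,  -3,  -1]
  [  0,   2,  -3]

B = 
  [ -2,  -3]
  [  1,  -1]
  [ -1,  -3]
A is 2×3 and B is 3×2, so AB is 2×2. Each entry is (row of A)·(column of B):
AB[1,1] = (2)(-2) + (-3)(1) + (-1)(-1) = -6
AB[1,2] = (2)(-3) + (-3)(-1) + (-1)(-3) = 0
AB[2,1] = (0)(-2) + (2)(1) + (-3)(-1) = 5
AB[2,2] = (0)(-3) + (2)(-1) + (-3)(-3) = 7

AB = 
  [ -6,   0]
  [  5,   7]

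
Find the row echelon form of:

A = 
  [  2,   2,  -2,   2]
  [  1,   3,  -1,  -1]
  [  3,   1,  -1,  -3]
Row operations:
R2 → R2 - (1/2)·R1
R3 → R3 - (3/2)·R1
R3 → R3 + (1)·R2

Resulting echelon form:
REF = 
  [  2,   2,  -2,   2]
  [  0,   2,   0,  -2]
  [  0,   0,   2,  -8]

Rank = 3 (number of non-zero pivot rows).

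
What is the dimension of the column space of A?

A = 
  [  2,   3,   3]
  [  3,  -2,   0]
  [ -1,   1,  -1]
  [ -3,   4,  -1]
dim(Col(A)) = 3

Row reduce:
R2 → R2 - (3/2)·R1
R3 → R3 + (1/2)·R1
R4 → R4 + (3/2)·R1
R3 → R3 + (5/13)·R2
R4 → R4 + (17/13)·R2
R4 → R4 - (31/16)·R3
REF = 
  [     2,      3,      3]
  [     0,  -13/2,   -9/2]
  [     0,      0, -16/13]
  [     0,      0,      0]
Pivot columns: 1, 2, 3 → 3 pivots.
dim(Col(A)) = number of pivot columns = 3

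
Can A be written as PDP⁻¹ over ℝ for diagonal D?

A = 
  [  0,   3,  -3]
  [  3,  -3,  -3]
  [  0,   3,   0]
No

Characteristic polynomial: det(λI - A) = λ³ + 3λ² + 27
By the rational root theorem any rational root is an integer dividing 27; none of those is a root, so p(λ) has no rational roots and hence (being an irreducible cubic) no repeated roots.
Discriminant of the cubic: Δ = -22599
Δ < 0 ⇒ one real eigenvalue and a complex-conjugate pair: λ ≈ -4.397, 0.6984 + 2.378i, 0.6984 - 2.378i
Has complex eigenvalues (not diagonalizable over ℝ).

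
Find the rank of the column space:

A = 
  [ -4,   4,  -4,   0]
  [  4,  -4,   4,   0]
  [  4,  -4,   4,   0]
dim(Col(A)) = 1

Row reduce:
R2 → R2 + (1)·R1
R3 → R3 + (1)·R1
REF = 
  [ -4,   4,  -4,   0]
  [  0,   0,   0,   0]
  [  0,   0,   0,   0]
Pivot columns: 1 → 1 pivot.
dim(Col(A)) = number of pivot columns = 1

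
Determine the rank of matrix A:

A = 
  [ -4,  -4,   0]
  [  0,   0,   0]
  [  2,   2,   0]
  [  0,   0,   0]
rank(A) = 1

Row reduce:
R3 → R3 + (1/2)·R1
REF = 
  [ -4,  -4,   0]
  [  0,   0,   0]
  [  0,   0,   0]
  [  0,   0,   0]
Pivot columns: 1 → 1 pivot.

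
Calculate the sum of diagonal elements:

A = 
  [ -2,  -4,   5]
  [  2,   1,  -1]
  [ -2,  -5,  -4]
-5

tr(A) = -2 + 1 + -4 = -5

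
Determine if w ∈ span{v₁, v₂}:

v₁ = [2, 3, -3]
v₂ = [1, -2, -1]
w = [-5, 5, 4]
No

Form the augmented matrix and row-reduce:
[v₁|v₂|w] = 
  [  2,   1,  -5]
  [  3,  -2,   5]
  [ -3,  -1,   4]
R2 → R2 - (3/2)·R1
R3 → R3 + (3/2)·R1
R3 → R3 + (1/7)·R2
REF = 
  [    2,     1,    -5]
  [    0,  -7/2,  25/2]
  [    0,     0, -12/7]

Row 3 reads [0 0 | -12/7], i.e. 0 = -12/7, so the system is inconsistent and w ∉ span{v₁, v₂}.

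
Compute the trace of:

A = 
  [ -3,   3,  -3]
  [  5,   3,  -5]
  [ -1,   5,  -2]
-2

tr(A) = -3 + 3 + -2 = -2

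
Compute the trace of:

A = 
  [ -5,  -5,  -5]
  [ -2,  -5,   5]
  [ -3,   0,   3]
-7

tr(A) = -5 + -5 + 3 = -7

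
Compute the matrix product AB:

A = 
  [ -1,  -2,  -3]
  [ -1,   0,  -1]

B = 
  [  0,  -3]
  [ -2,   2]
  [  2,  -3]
A is 2×3 and B is 3×2, so AB is 2×2. Each entry is (row of A)·(column of B):
AB[1,1] = (-1)(0) + (-2)(-2) + (-3)(2) = -2
AB[1,2] = (-1)(-3) + (-2)(2) + (-3)(-3) = 8
AB[2,1] = (-1)(0) + (0)(-2) + (-1)(2) = -2
AB[2,2] = (-1)(-3) + (0)(2) + (-1)(-3) = 6

AB = 
  [ -2,   8]
  [ -2,   6]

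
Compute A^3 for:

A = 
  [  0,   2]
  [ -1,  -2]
A² = A·A:
A²[1,1] = (0)(0) + (2)(-1) = -2
A²[1,2] = (0)(2) + (2)(-2) = -4
A²[2,1] = (-1)(0) + (-2)(-1) = 2
A²[2,2] = (-1)(2) + (-2)(-2) = 2
A² = 
  [ -2,  -4]
  [  2,   2]

A^3 = A^2·A:
A^3[1,1] = (-2)(0) + (-4)(-1) = 4
A^3[1,2] = (-2)(2) + (-4)(-2) = 4
A^3[2,1] = (2)(0) + (2)(-1) = -2
A^3[2,2] = (2)(2) + (2)(-2) = 0
A^3 = 
  [  4,   4]
  [ -2,   0]

Therefore
A^3 = 
  [  4,   4]
  [ -2,   0]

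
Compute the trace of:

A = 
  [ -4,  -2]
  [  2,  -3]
-7

tr(A) = -4 + -3 = -7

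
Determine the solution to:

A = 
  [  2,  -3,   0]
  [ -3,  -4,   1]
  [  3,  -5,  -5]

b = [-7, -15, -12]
x = [1, 3, 0]

Row reduce the augmented matrix [A|b]:
R2 → R2 + (3/2)·R1
R3 → R3 - (3/2)·R1
R3 → R3 - (1/17)·R2
REF = 
  [     2,     -3,      0,     -7]
  [     0,  -17/2,      1,  -51/2]
  [     0,      0, -86/17,      0]

Back-substitution:
x₃ = 0 / (-86/17) = 0
x₂ = (-51/2 - (1)(0)) / (-17/2) = 3
x₁ = (-7 - (-3)(3) - (0)(0)) / 2 = 1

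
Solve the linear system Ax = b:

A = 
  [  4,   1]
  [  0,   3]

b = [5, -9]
x = [2, -3]

Row reduce the augmented matrix [A|b]:
(already in echelon form)
REF = 
  [  4,   1,   5]
  [  0,   3,  -9]

Back-substitution:
x₂ = (-9) / 3 = -3
x₁ = (5 - (1)(-3)) / 4 = 2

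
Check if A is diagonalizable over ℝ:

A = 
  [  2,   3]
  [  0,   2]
No

tr(A) = 4, det(A) = 4
Characteristic polynomial: λ² - tr(A)λ + det(A) = λ² - 4λ + 4
λ² - 4λ + 4 = (λ - 2)²
Eigenvalues: 2, 2
λ=2: alg. mult. = 2, geom. mult. = 2 - rank(A - (2)I) = 2 - 1 = 1
Sum of geometric multiplicities = 1 < n = 2, so there aren't enough independent eigenvectors.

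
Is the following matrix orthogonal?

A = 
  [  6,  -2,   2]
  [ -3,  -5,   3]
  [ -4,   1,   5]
No

AᵀA = 
  [ 61,  -1, -17]
  [ -1,  30, -14]
  [-17, -14,  38]
≠ I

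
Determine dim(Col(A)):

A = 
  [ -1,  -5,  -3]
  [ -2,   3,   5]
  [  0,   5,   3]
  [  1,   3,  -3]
dim(Col(A)) = 3

Row reduce:
R2 → R2 - (2)·R1
R4 → R4 + (1)·R1
R3 → R3 - (5/13)·R2
R4 → R4 + (2/13)·R2
R4 → R4 - (7/2)·R3
REF = 
  [    -1,     -5,     -3]
  [     0,     13,     11]
  [     0,      0, -16/13]
  [     0,      0,      0]
Pivot columns: 1, 2, 3 → 3 pivots.
dim(Col(A)) = number of pivot columns = 3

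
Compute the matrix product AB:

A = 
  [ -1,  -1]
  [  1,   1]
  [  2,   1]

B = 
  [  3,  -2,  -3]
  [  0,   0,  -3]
A is 3×2 and B is 2×3, so AB is 3×3. Each entry is (row of A)·(column of B):
AB[1,1] = (-1)(3) + (-1)(0) = -3
AB[1,2] = (-1)(-2) + (-1)(0) = 2
AB[1,3] = (-1)(-3) + (-1)(-3) = 6
AB[2,1] = (1)(3) + (1)(0) = 3
AB[2,2] = (1)(-2) + (1)(0) = -2
AB[2,3] = (1)(-3) + (1)(-3) = -6
AB[3,1] = (2)(3) + (1)(0) = 6
AB[3,2] = (2)(-2) + (1)(0) = -4
AB[3,3] = (2)(-3) + (1)(-3) = -9

AB = 
  [ -3,   2,   6]
  [  3,  -2,  -6]
  [  6,  -4,  -9]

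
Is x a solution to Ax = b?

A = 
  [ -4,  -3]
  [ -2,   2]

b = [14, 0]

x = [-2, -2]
Yes

Ax = [14, 0] = b ✓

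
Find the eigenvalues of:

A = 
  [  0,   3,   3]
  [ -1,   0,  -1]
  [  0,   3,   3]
Characteristic polynomial: det(λI - A) = λ³ - 3λ² + 6λ
The constant term is 0, so λ = 0 is a root: p(λ) = λ(λ² - 3λ + 6)
λ² - 3λ + 6 = 0  ⇒  λ = (3 ± √((-3)² - 4·(6)))/2 = (3 ± √(-15))/2
  = (3 + i√15)/2,  (3 - i√15)/2

λ = 0, (3 + i√15)/2, (3 - i√15)/2  (≈ 0, 1.5 + 1.936i, 1.5 - 1.936i)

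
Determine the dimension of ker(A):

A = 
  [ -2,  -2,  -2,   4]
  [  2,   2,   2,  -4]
nullity(A) = 3

Row reduce:
R2 → R2 + (1)·R1
REF = 
  [ -2,  -2,  -2,   4]
  [  0,   0,   0,   0]
Pivot columns: 1 → 1 pivot.
rank(A) = 1, so nullity(A) = 4 - 1 = 3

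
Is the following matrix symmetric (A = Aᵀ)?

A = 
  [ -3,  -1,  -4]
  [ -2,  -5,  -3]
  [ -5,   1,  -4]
No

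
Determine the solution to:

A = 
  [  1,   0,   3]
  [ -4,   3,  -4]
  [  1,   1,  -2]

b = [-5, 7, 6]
Row reduce the augmented matrix [A|b]:
R2 → R2 + (4)·R1
R3 → R3 - (1)·R1
R3 → R3 - (1/3)·R2
REF = 
  [    1,     0,     3,    -5]
  [    0,     3,     8,   -13]
  [    0,     0, -23/3,  46/3]

Back-substitution:
x₃ = (46/3) / (-23/3) = -2
x₂ = (-13 - (8)(-2)) / 3 = 1
x₁ = (-5 - (0)(1) - (3)(-2)) / 1 = 1

x = [1, 1, -2]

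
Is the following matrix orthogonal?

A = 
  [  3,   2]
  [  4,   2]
No

AᵀA = 
  [ 25,  14]
  [ 14,   8]
≠ I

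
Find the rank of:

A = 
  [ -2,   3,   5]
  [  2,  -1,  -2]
Row reduce:
R2 → R2 + (1)·R1
REF = 
  [ -2,   3,   5]
  [  0,   2,   3]
Pivot columns: 1, 2 → 2 pivots.

rank(A) = 2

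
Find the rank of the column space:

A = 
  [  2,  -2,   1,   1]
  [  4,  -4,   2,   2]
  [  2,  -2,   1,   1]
Row reduce:
R2 → R2 - (2)·R1
R3 → R3 - (1)·R1
REF = 
  [  2,  -2,   1,   1]
  [  0,   0,   0,   0]
  [  0,   0,   0,   0]
Pivot columns: 1 → 1 pivot.
dim(Col(A)) = number of pivot columns = 1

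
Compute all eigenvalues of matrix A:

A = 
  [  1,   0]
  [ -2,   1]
tr(A) = 2, det(A) = 1
Characteristic polynomial: λ² - tr(A)λ + det(A) = λ² - 2λ + 1
λ² - 2λ + 1 = (λ - 1)²

λ = 1, 1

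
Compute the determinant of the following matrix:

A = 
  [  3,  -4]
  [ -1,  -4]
For a 2×2 matrix, det = ad - bc = (3)(-4) - (-4)(-1) = -16

det(A) = -16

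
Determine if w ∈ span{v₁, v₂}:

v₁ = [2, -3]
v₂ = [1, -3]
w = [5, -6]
Yes

Form the augmented matrix and row-reduce:
[v₁|v₂|w] = 
  [  2,   1,   5]
  [ -3,  -3,  -6]
R2 → R2 + (3/2)·R1
REF = 
  [   2,    1,    5]
  [   0, -3/2,  3/2]

No row of the form [0 0 | nonzero], so the system is consistent. Back-substitution gives c₁ = 3, c₂ = -1: w = (3)·v₁ + (-1)·v₂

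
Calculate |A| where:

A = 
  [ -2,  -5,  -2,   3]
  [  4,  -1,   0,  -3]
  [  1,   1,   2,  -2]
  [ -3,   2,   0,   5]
Cofactor expansion along row 1: det(A) = a₁₁M₁₁ - a₁₂M₁₂ + a₁₃M₁₃ - a₁₄M₁₄

M₁₁ = det[[-1, 0, -3]; [1, 2, -2]; [2, 0, 5]]
  = (-1)·((2)(5) - (-2)(0)) - (0)·((1)(5) - (-2)(2)) + (-3)·((1)(0) - (2)(2))
  = (-1)(10) - (0)(9) + (-3)(-4)
  = 2
M₁₂ = det[[4, 0, -3]; [1, 2, -2]; [-3, 0, 5]]
  = (4)·((2)(5) - (-2)(0)) - (0)·((1)(5) - (-2)(-3)) + (-3)·((1)(0) - (2)(-3))
  = (4)(10) - (0)(-1) + (-3)(6)
  = 22
M₁₃ = det[[4, -1, -3]; [1, 1, -2]; [-3, 2, 5]]
  = (4)·((1)(5) - (-2)(2)) - (-1)·((1)(5) - (-2)(-3)) + (-3)·((1)(2) - (1)(-3))
  = (4)(9) - (-1)(-1) + (-3)(5)
  = 20
M₁₄ = det[[4, -1, 0]; [1, 1, 2]; [-3, 2, 0]]
  = (4)·((1)(0) - (2)(2)) - (-1)·((1)(0) - (2)(-3)) + (0)·((1)(2) - (1)(-3))
  = (4)(-4) - (-1)(6) + (0)(5)
  = -10

det(A) = (-2)(2) - (-5)(22) + (-2)(20) - (3)(-10) = 96

det(A) = 96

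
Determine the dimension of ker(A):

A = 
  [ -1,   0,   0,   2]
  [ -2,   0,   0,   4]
nullity(A) = 3

Row reduce:
R2 → R2 - (2)·R1
REF = 
  [ -1,   0,   0,   2]
  [  0,   0,   0,   0]
Pivot columns: 1 → 1 pivot.
rank(A) = 1, so nullity(A) = 4 - 1 = 3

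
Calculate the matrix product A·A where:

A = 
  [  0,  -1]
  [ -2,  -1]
A² = A·A:
A²[1,1] = (0)(0) + (-1)(-2) = 2
A²[1,2] = (0)(-1) + (-1)(-1) = 1
A²[2,1] = (-2)(0) + (-1)(-2) = 2
A²[2,2] = (-2)(-1) + (-1)(-1) = 3
A² = 
  [  2,   1]
  [  2,   3]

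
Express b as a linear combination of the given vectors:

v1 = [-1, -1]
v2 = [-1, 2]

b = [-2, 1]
c1 = 1, c2 = 1

b = 1·v1 + 1·v2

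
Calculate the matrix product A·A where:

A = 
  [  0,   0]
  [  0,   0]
A² = A·A:
A²[1,1] = (0)(0) + (0)(0) = 0
A²[1,2] = (0)(0) + (0)(0) = 0
A²[2,1] = (0)(0) + (0)(0) = 0
A²[2,2] = (0)(0) + (0)(0) = 0
A² = 
  [  0,   0]
  [  0,   0]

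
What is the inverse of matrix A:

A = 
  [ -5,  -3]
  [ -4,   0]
det(A) = (-5)(0) - (-3)(-4) = -12
For a 2×2 matrix, A⁻¹ = (1/det(A)) · [[d, -b], [-c, a]]
    = (-1/12) · [[0, 3], [4, -5]]

A⁻¹ = 
  [   0, -1/4]
  [-1/3, 5/12]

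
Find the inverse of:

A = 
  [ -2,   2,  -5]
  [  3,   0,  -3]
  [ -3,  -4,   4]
det(A) = (-2)·((0)(4) - (-3)(-4)) - (2)·((3)(4) - (-3)(-3)) + (-5)·((3)(-4) - (0)(-3))
  = (-2)(-12) - (2)(3) + (-5)(-12)
  = 78
det(A) = 78 ≠ 0, so A is invertible.

Cofactors Cᵢⱼ = (-1)ⁱ⁺ʲ·Mᵢⱼ:
C = 
  [-12,  -3, -12]
  [ 12, -23, -14]
  [ -6, -21,  -6]

adj(A) = Cᵀ:
adj(A) = 
  [-12,  12,  -6]
  [ -3, -23, -21]
  [-12, -14,  -6]

A⁻¹ = (1/78) · adj(A):
A⁻¹ = 
  [ -2/13,   2/13,  -1/13]
  [ -1/26, -23/78,  -7/26]
  [ -2/13,  -7/39,  -1/13]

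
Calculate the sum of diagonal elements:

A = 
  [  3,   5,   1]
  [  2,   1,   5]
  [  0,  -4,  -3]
1

tr(A) = 3 + 1 + -3 = 1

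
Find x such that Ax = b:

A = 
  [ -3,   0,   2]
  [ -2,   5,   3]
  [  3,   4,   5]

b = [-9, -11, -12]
x = [1, 0, -3]

Row reduce the augmented matrix [A|b]:
R2 → R2 - (2/3)·R1
R3 → R3 + (1)·R1
R3 → R3 - (4/5)·R2
REF = 
  [  -3,    0,    2,   -9]
  [   0,    5,  5/3,   -5]
  [   0,    0, 17/3,  -17]

Back-substitution:
x₃ = (-17) / (17/3) = -3
x₂ = (-5 - (5/3)(-3)) / 5 = 0
x₁ = (-9 - (0)(0) - (2)(-3)) / (-3) = 1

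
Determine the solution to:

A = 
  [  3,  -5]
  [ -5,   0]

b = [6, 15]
Row reduce the augmented matrix [A|b]:
R2 → R2 + (5/3)·R1
REF = 
  [    3,    -5,     6]
  [    0, -25/3,    25]

Back-substitution:
x₂ = 25 / (-25/3) = -3
x₁ = (6 - (-5)(-3)) / 3 = -3

x = [-3, -3]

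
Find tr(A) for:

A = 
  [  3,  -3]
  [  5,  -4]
-1

tr(A) = 3 + -4 = -1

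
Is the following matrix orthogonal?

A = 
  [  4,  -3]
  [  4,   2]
No

AᵀA = 
  [ 32,  -4]
  [ -4,  13]
≠ I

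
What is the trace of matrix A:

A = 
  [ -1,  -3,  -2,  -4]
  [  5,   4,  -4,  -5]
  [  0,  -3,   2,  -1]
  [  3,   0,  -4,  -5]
0

tr(A) = -1 + 4 + 2 + -5 = 0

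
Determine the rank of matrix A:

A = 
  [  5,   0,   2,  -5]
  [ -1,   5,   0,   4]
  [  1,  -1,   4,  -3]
Row reduce:
R2 → R2 + (1/5)·R1
R3 → R3 - (1/5)·R1
R3 → R3 + (1/5)·R2
REF = 
  [    5,     0,     2,    -5]
  [    0,     5,   2/5,     3]
  [    0,     0, 92/25,  -7/5]
Pivot columns: 1, 2, 3 → 3 pivots.

rank(A) = 3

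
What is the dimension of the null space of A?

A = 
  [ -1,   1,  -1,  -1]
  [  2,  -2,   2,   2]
nullity(A) = 3

Row reduce:
R2 → R2 + (2)·R1
REF = 
  [ -1,   1,  -1,  -1]
  [  0,   0,   0,   0]
Pivot columns: 1 → 1 pivot.
rank(A) = 1, so nullity(A) = 4 - 1 = 3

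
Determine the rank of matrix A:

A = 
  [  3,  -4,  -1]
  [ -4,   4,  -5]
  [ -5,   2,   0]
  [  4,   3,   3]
rank(A) = 3

Row reduce:
R2 → R2 + (4/3)·R1
R3 → R3 + (5/3)·R1
R4 → R4 - (4/3)·R1
R3 → R3 - (7/2)·R2
R4 → R4 + (25/4)·R2
R4 → R4 + (141/82)·R3
REF = 
  [    3,    -4,    -1]
  [    0,  -4/3, -19/3]
  [    0,     0,  41/2]
  [    0,     0,     0]
Pivot columns: 1, 2, 3 → 3 pivots.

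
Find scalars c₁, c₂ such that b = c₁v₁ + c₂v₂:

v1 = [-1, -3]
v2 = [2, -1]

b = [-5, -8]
c1 = 3, c2 = -1

b = 3·v1 + -1·v2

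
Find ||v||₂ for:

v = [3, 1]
3.162

||v||₂ = √((3)² + (1)²) = √10 = 3.162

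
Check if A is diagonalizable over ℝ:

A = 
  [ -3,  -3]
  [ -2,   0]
Yes

tr(A) = -3, det(A) = -6
Characteristic polynomial: λ² - tr(A)λ + det(A) = λ² + 3λ - 6
λ² + 3λ - 6 = 0  ⇒  λ = (-3 ± √((3)² - 4·(-6)))/2 = (-3 ± √(33))/2
  = (-3 + √33)/2,  (-3 - √33)/2
Eigenvalues: (-3 + √33)/2, (-3 - √33)/2  (≈ 1.372, -4.372)
The two irrational eigenvalues are distinct (simple), so each has alg. mult. = geom. mult. = 1.
Sum of geometric multiplicities equals n, so A has n independent eigenvectors.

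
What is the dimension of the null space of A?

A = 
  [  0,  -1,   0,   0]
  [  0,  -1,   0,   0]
nullity(A) = 3

Row reduce:
R2 → R2 - (1)·R1
REF = 
  [  0,  -1,   0,   0]
  [  0,   0,   0,   0]
Pivot columns: 2 → 1 pivot.
rank(A) = 1, so nullity(A) = 4 - 1 = 3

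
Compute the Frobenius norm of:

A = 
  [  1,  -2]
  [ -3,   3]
||A||_F = 4.796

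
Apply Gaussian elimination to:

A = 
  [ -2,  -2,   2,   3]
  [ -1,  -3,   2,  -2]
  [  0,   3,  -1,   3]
Row operations:
R2 → R2 - (1/2)·R1
R3 → R3 + (3/2)·R2

Resulting echelon form:
REF = 
  [  -2,   -2,    2,    3]
  [   0,   -2,    1, -7/2]
  [   0,    0,  1/2, -9/4]

Rank = 3 (number of non-zero pivot rows).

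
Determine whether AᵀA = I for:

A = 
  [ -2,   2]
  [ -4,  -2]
No

AᵀA = 
  [ 20,   4]
  [  4,   8]
≠ I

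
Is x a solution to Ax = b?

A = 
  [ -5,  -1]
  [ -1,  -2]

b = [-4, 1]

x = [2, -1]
No

Ax = [-9, 0] ≠ b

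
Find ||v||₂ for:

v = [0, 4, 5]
6.403

||v||₂ = √((0)² + (4)² + (5)²) = √41 = 6.403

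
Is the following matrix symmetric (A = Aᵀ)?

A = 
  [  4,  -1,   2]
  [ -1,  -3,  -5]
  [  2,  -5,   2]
Yes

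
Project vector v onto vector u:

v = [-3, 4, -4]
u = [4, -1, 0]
proj_u(v) = [-64/17, 16/17, 0]

v·u = (-3)(4) + (4)(-1) + (-4)(0) = -16
u·u = (4)² + (-1)² + (0)² = 17
proj_u(v) = (v·u / u·u) × u = (-16/17) × u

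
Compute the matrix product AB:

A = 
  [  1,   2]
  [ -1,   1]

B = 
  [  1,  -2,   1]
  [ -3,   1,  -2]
A is 2×2 and B is 2×3, so AB is 2×3. Each entry is (row of A)·(column of B):
AB[1,1] = (1)(1) + (2)(-3) = -5
AB[1,2] = (1)(-2) + (2)(1) = 0
AB[1,3] = (1)(1) + (2)(-2) = -3
AB[2,1] = (-1)(1) + (1)(-3) = -4
AB[2,2] = (-1)(-2) + (1)(1) = 3
AB[2,3] = (-1)(1) + (1)(-2) = -3

AB = 
  [ -5,   0,  -3]
  [ -4,   3,  -3]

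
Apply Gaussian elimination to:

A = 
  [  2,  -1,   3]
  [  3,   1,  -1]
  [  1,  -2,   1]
Row operations:
R2 → R2 - (3/2)·R1
R3 → R3 - (1/2)·R1
R3 → R3 + (3/5)·R2

Resulting echelon form:
REF = 
  [    2,    -1,     3]
  [    0,   5/2, -11/2]
  [    0,     0, -19/5]

Rank = 3 (number of non-zero pivot rows).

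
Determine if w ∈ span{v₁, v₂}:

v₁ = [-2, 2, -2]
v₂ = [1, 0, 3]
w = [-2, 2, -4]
No

Form the augmented matrix and row-reduce:
[v₁|v₂|w] = 
  [ -2,   1,  -2]
  [  2,   0,   2]
  [ -2,   3,  -4]
R2 → R2 + (1)·R1
R3 → R3 - (1)·R1
R3 → R3 - (2)·R2
REF = 
  [ -2,   1,  -2]
  [  0,   1,   0]
  [  0,   0,  -2]

Row 3 reads [0 0 | -2], i.e. 0 = -2, so the system is inconsistent and w ∉ span{v₁, v₂}.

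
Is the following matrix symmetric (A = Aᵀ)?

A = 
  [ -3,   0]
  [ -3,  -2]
No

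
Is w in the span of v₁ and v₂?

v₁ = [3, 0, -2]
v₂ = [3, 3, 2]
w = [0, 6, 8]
Yes

Form the augmented matrix and row-reduce:
[v₁|v₂|w] = 
  [  3,   3,   0]
  [  0,   3,   6]
  [ -2,   2,   8]
R3 → R3 + (2/3)·R1
R3 → R3 - (4/3)·R2
REF = 
  [  3,   3,   0]
  [  0,   3,   6]
  [  0,   0,   0]

No row of the form [0 0 | nonzero], so the system is consistent. Back-substitution gives c₁ = -2, c₂ = 2: w = (-2)·v₁ + (2)·v₂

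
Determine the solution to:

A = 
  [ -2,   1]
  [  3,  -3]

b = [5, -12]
x = [-1, 3]

Row reduce the augmented matrix [A|b]:
R2 → R2 + (3/2)·R1
REF = 
  [  -2,    1,    5]
  [   0, -3/2, -9/2]

Back-substitution:
x₂ = (-9/2) / (-3/2) = 3
x₁ = (5 - (1)(3)) / (-2) = -1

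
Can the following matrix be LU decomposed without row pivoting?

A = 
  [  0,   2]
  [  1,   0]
No.
A[1,1] = 0 but A[2,1] = 1 ≠ 0. Any LU with L unit lower triangular has (LU)[1,1] = U[1,1] and (LU)[2,1] = L[2,1]·U[1,1]; matching A forces U[1,1] = 0, which then forces (LU)[2,1] = 0 ≠ 1. A row swap (pivoting) is required.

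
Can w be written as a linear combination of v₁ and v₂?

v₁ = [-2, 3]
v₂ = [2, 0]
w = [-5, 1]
Yes

Form the augmented matrix and row-reduce:
[v₁|v₂|w] = 
  [ -2,   2,  -5]
  [  3,   0,   1]
R2 → R2 + (3/2)·R1
REF = 
  [   -2,     2,    -5]
  [    0,     3, -13/2]

No row of the form [0 0 | nonzero], so the system is consistent. Back-substitution gives c₁ = 1/3, c₂ = -13/6: w = (1/3)·v₁ + (-13/6)·v₂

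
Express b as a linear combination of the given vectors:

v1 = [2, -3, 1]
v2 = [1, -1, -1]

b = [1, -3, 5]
c1 = 2, c2 = -3

b = 2·v1 + -3·v2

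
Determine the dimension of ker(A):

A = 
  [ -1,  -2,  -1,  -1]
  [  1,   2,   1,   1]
nullity(A) = 3

Row reduce:
R2 → R2 + (1)·R1
REF = 
  [ -1,  -2,  -1,  -1]
  [  0,   0,   0,   0]
Pivot columns: 1 → 1 pivot.
rank(A) = 1, so nullity(A) = 4 - 1 = 3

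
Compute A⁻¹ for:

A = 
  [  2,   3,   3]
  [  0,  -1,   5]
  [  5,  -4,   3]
det(A) = (2)·((-1)(3) - (5)(-4)) - (3)·((0)(3) - (5)(5)) + (3)·((0)(-4) - (-1)(5))
  = (2)(17) - (3)(-25) + (3)(5)
  = 124
det(A) = 124 ≠ 0, so A is invertible.

Cofactors Cᵢⱼ = (-1)ⁱ⁺ʲ·Mᵢⱼ:
C = 
  [ 17,  25,   5]
  [-21,  -9,  23]
  [ 18, -10,  -2]

adj(A) = Cᵀ:
adj(A) = 
  [ 17, -21,  18]
  [ 25,  -9, -10]
  [  5,  23,  -2]

A⁻¹ = (1/124) · adj(A):
A⁻¹ = 
  [ 17/124, -21/124,    9/62]
  [ 25/124,  -9/124,   -5/62]
  [  5/124,  23/124,   -1/62]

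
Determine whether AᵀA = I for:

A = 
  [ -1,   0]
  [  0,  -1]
Yes

AᵀA = 
  [  1,   0]
  [  0,   1]
= I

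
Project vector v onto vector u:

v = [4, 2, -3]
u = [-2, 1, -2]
v·u = (4)(-2) + (2)(1) + (-3)(-2) = 0
u·u = (-2)² + (1)² + (-2)² = 9
proj_u(v) = (v·u / u·u) × u = (0/9) × u = (0) × u

proj_u(v) = [0, 0, 0]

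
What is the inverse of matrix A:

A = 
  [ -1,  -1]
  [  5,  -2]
det(A) = (-1)(-2) - (-1)(5) = 7
For a 2×2 matrix, A⁻¹ = (1/det(A)) · [[d, -b], [-c, a]]
    = (1/7) · [[-2, 1], [-5, -1]]

A⁻¹ = 
  [-2/7,  1/7]
  [-5/7, -1/7]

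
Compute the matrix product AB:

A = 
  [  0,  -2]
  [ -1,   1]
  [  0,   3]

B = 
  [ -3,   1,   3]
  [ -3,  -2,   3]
A is 3×2 and B is 2×3, so AB is 3×3. Each entry is (row of A)·(column of B):
AB[1,1] = (0)(-3) + (-2)(-3) = 6
AB[1,2] = (0)(1) + (-2)(-2) = 4
AB[1,3] = (0)(3) + (-2)(3) = -6
AB[2,1] = (-1)(-3) + (1)(-3) = 0
AB[2,2] = (-1)(1) + (1)(-2) = -3
AB[2,3] = (-1)(3) + (1)(3) = 0
AB[3,1] = (0)(-3) + (3)(-3) = -9
AB[3,2] = (0)(1) + (3)(-2) = -6
AB[3,3] = (0)(3) + (3)(3) = 9

AB = 
  [  6,   4,  -6]
  [  0,  -3,   0]
  [ -9,  -6,   9]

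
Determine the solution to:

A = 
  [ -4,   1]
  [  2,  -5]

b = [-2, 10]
x = [0, -2]

Row reduce the augmented matrix [A|b]:
R2 → R2 + (1/2)·R1
REF = 
  [  -4,    1,   -2]
  [   0, -9/2,    9]

Back-substitution:
x₂ = 9 / (-9/2) = -2
x₁ = (-2 - (1)(-2)) / (-4) = 0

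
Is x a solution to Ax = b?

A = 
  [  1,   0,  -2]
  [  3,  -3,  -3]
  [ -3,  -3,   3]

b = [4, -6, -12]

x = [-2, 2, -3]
No

Ax = [4, -3, -9] ≠ b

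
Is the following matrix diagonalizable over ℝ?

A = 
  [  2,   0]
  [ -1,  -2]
Yes

tr(A) = 0, det(A) = -4
Characteristic polynomial: λ² - tr(A)λ + det(A) = λ² - 4
λ² - 4 = (λ + 2)(λ - 2)
Eigenvalues: 2, -2
λ=-2: alg. mult. = 1, geom. mult. = 2 - rank(A - (-2)I) = 2 - 1 = 1
λ=2: alg. mult. = 1, geom. mult. = 2 - rank(A - (2)I) = 2 - 1 = 1
Sum of geometric multiplicities equals n, so A has n independent eigenvectors.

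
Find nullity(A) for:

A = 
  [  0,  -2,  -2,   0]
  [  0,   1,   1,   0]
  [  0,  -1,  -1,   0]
nullity(A) = 3

Row reduce:
R2 → R2 + (1/2)·R1
R3 → R3 - (1/2)·R1
REF = 
  [  0,  -2,  -2,   0]
  [  0,   0,   0,   0]
  [  0,   0,   0,   0]
Pivot columns: 2 → 1 pivot.
rank(A) = 1, so nullity(A) = 4 - 1 = 3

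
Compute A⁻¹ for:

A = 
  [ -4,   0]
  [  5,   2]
det(A) = (-4)(2) - (0)(5) = -8
For a 2×2 matrix, A⁻¹ = (1/det(A)) · [[d, -b], [-c, a]]
    = (-1/8) · [[2, 0], [-5, -4]]

A⁻¹ = 
  [-1/4,    0]
  [ 5/8,  1/2]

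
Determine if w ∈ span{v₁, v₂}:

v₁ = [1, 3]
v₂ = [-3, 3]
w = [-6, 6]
Yes

Form the augmented matrix and row-reduce:
[v₁|v₂|w] = 
  [  1,  -3,  -6]
  [  3,   3,   6]
R2 → R2 - (3)·R1
REF = 
  [  1,  -3,  -6]
  [  0,  12,  24]

No row of the form [0 0 | nonzero], so the system is consistent. Back-substitution gives c₁ = 0, c₂ = 2: w = (0)·v₁ + (2)·v₂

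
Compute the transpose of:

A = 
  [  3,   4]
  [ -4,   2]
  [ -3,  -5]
Aᵀ = 
  [  3,  -4,  -3]
  [  4,   2,  -5]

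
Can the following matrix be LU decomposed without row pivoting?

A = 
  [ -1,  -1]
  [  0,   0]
Yes.
A[1,1] = -1 ≠ 0, so Gaussian elimination proceeds without a row swap: multiplier ℓ₂₁ = (0)/(-1) = 0, and U[2,2] = 0 - (0)(-1) = 0.
L = 
  [  1,   0]
  [  0,   1]
U = 
  [ -1,  -1]
  [  0,   0]
Check row 2 of LU: [(0)(-1), (0)(-1) + 0] = [0, 0] = row 2 of A ✓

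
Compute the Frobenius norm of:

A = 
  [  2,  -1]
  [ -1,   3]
||A||_F = 3.873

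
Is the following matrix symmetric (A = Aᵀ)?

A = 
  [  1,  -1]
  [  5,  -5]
No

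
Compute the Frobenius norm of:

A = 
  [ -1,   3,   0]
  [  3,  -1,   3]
||A||_F = 5.385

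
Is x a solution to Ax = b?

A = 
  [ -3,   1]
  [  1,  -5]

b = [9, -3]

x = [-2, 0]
No

Ax = [6, -2] ≠ b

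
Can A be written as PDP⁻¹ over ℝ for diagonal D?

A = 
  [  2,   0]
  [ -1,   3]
Yes

tr(A) = 5, det(A) = 6
Characteristic polynomial: λ² - tr(A)λ + det(A) = λ² - 5λ + 6
λ² - 5λ + 6 = (λ - 2)(λ - 3)
Eigenvalues: 3, 2
λ=2: alg. mult. = 1, geom. mult. = 2 - rank(A - (2)I) = 2 - 1 = 1
λ=3: alg. mult. = 1, geom. mult. = 2 - rank(A - (3)I) = 2 - 1 = 1
Sum of geometric multiplicities equals n, so A has n independent eigenvectors.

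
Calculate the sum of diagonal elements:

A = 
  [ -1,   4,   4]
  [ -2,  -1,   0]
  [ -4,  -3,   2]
0

tr(A) = -1 + -1 + 2 = 0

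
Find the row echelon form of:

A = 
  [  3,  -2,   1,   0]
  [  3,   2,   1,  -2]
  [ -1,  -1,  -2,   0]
Row operations:
R2 → R2 - (1)·R1
R3 → R3 + (1/3)·R1
R3 → R3 + (5/12)·R2

Resulting echelon form:
REF = 
  [   3,   -2,    1,    0]
  [   0,    4,    0,   -2]
  [   0,    0, -5/3, -5/6]

Rank = 3 (number of non-zero pivot rows).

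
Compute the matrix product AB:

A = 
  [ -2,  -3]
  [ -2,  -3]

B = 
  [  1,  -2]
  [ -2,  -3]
A is 2×2 and B is 2×2, so AB is 2×2. Each entry is (row of A)·(column of B):
AB[1,1] = (-2)(1) + (-3)(-2) = 4
AB[1,2] = (-2)(-2) + (-3)(-3) = 13
AB[2,1] = (-2)(1) + (-3)(-2) = 4
AB[2,2] = (-2)(-2) + (-3)(-3) = 13

AB = 
  [  4,  13]
  [  4,  13]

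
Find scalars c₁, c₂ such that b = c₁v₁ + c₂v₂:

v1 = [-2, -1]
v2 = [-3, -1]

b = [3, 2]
c1 = -3, c2 = 1

b = -3·v1 + 1·v2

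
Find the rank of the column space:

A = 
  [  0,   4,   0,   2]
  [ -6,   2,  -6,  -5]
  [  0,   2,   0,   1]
dim(Col(A)) = 2

Row reduce:
Swap R1 ↔ R2
R3 → R3 - (1/2)·R2
REF = 
  [ -6,   2,  -6,  -5]
  [  0,   4,   0,   2]
  [  0,   0,   0,   0]
Pivot columns: 1, 2 → 2 pivots.
dim(Col(A)) = number of pivot columns = 2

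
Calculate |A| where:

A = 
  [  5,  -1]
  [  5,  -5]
For a 2×2 matrix, det = ad - bc = (5)(-5) - (-1)(5) = -20

det(A) = -20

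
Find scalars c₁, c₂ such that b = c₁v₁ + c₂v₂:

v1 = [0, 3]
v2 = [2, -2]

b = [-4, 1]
c1 = -1, c2 = -2

b = -1·v1 + -2·v2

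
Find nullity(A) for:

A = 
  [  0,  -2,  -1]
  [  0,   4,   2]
nullity(A) = 2

Row reduce:
R2 → R2 + (2)·R1
REF = 
  [  0,  -2,  -1]
  [  0,   0,   0]
Pivot columns: 2 → 1 pivot.
rank(A) = 1, so nullity(A) = 3 - 1 = 2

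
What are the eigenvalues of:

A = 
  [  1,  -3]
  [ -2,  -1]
tr(A) = 0, det(A) = -7
Characteristic polynomial: λ² - tr(A)λ + det(A) = λ² - 7
λ² - 7 = 0  ⇒  λ = (0 ± √((0)² - 4·(-7)))/2 = (0 ± √(28))/2
  = √7,  -√7

λ = √7, -√7  (≈ 2.646, -2.646)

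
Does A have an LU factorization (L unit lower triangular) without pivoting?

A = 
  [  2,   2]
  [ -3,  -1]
Yes.
A[1,1] = 2 ≠ 0, so Gaussian elimination proceeds without a row swap: multiplier ℓ₂₁ = (-3)/(2) = -3/2, and U[2,2] = -1 - (-3/2)(2) = 2.
L = 
  [   1,    0]
  [-3/2,    1]
U = 
  [  2,   2]
  [  0,   2]
Check row 2 of LU: [(-3/2)(2), (-3/2)(2) + 2] = [-3, -1] = row 2 of A ✓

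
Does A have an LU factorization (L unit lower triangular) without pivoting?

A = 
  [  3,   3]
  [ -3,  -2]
Yes.
A[1,1] = 3 ≠ 0, so Gaussian elimination proceeds without a row swap: multiplier ℓ₂₁ = (-3)/(3) = -1, and U[2,2] = -2 - (-1)(3) = 1.
L = 
  [  1,   0]
  [ -1,   1]
U = 
  [  3,   3]
  [  0,   1]
Check row 2 of LU: [(-1)(3), (-1)(3) + 1] = [-3, -2] = row 2 of A ✓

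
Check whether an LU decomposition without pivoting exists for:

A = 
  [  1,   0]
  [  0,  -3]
Yes.
A[1,1] = 1 ≠ 0, so Gaussian elimination proceeds without a row swap: multiplier ℓ₂₁ = (0)/(1) = 0, and U[2,2] = -3 - (0)(0) = -3.
L = 
  [  1,   0]
  [  0,   1]
U = 
  [  1,   0]
  [  0,  -3]
Check row 2 of LU: [(0)(1), (0)(0) + (-3)] = [0, -3] = row 2 of A ✓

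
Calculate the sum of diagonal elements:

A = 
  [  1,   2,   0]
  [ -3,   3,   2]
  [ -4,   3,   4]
8

tr(A) = 1 + 3 + 4 = 8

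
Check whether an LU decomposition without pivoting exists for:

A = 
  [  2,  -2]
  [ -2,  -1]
Yes.
A[1,1] = 2 ≠ 0, so Gaussian elimination proceeds without a row swap: multiplier ℓ₂₁ = (-2)/(2) = -1, and U[2,2] = -1 - (-1)(-2) = -3.
L = 
  [  1,   0]
  [ -1,   1]
U = 
  [  2,  -2]
  [  0,  -3]
Check row 2 of LU: [(-1)(2), (-1)(-2) + (-3)] = [-2, -1] = row 2 of A ✓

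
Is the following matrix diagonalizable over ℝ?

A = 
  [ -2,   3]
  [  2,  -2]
Yes

tr(A) = -4, det(A) = -2
Characteristic polynomial: λ² - tr(A)λ + det(A) = λ² + 4λ - 2
λ² + 4λ - 2 = 0  ⇒  λ = (-4 ± √((4)² - 4·(-2)))/2 = (-4 ± √(24))/2
  = -2 + √6,  -2 - √6
Eigenvalues: -2 + √6, -2 - √6  (≈ 0.4495, -4.449)
The two irrational eigenvalues are distinct (simple), so each has alg. mult. = geom. mult. = 1.
Sum of geometric multiplicities equals n, so A has n independent eigenvectors.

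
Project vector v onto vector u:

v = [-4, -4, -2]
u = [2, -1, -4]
v·u = (-4)(2) + (-4)(-1) + (-2)(-4) = 4
u·u = (2)² + (-1)² + (-4)² = 21
proj_u(v) = (v·u / u·u) × u = (4/21) × u

proj_u(v) = [8/21, -4/21, -16/21]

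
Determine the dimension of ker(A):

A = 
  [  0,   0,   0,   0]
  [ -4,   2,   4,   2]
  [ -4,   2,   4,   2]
nullity(A) = 3

Row reduce:
Swap R1 ↔ R2
R3 → R3 - (1)·R1
REF = 
  [ -4,   2,   4,   2]
  [  0,   0,   0,   0]
  [  0,   0,   0,   0]
Pivot columns: 1 → 1 pivot.
rank(A) = 1, so nullity(A) = 4 - 1 = 3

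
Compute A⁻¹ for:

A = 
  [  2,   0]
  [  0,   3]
det(A) = (2)(3) - (0)(0) = 6
For a 2×2 matrix, A⁻¹ = (1/det(A)) · [[d, -b], [-c, a]]
    = (1/6) · [[3, 0], [0, 2]]

A⁻¹ = 
  [1/2,   0]
  [  0, 1/3]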